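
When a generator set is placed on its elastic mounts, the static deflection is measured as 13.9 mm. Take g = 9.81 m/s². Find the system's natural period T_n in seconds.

0.237 s

ω_n = √(g/δ_st) = √(9.81/0.0139) = √705.8 = 26.57 rad/s.
T_n = 2π/ω_n = 6.283/26.57 = 0.2365 s.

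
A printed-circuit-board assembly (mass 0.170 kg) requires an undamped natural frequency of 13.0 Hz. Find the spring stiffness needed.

1130 N/m

ω_n = 2πf_n = 2π × 13.0 = 81.68 rad/s.
k = m·ω_n² = 0.170 × 81.68² = 0.170 × 6672 = 1134 N/m.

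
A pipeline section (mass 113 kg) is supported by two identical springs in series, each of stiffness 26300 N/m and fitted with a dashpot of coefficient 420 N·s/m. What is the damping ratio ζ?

Series springs: 1/k_eq = 2/26300, so k_eq = 26300/2 = 13150 N/m.
ω_n = √(k_eq/m) = √(13150/113) = 10.79 rad/s.
Critical damping c_c = 2√(k_eq·m) = 2√(13150 × 113) = 2438 N·s/m, so ζ = c/c_c = 420/2438 = 0.1723.

0.172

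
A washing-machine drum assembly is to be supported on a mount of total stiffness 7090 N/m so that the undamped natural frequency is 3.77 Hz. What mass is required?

ω_n = 2πf_n = 2π × 3.77 = 23.69 rad/s.
m = k/ω_n² = 7090/23.69² = 7090/561.1 = 12.64 kg.

12.6 kg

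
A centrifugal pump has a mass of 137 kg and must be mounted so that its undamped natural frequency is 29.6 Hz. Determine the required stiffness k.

ω_n = 2πf_n = 2π × 29.6 = 186.0 rad/s.
k = m·ω_n² = 137 × 186.0² = 137 × 34590 = 4739000 N/m.

4740000 N/m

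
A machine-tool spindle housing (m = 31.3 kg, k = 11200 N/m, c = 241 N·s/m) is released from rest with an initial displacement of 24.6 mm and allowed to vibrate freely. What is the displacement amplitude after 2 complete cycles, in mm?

ζ = c/(2√(km)) = 241/(2√(11200 × 31.3)) = 241/1184 = 0.2035.
Logarithmic decrement δ = 2πζ/√(1 − ζ²) = 2π × 0.2035/√(1 − 0.0414) = 1.306.
After n cycles, x_n/x₀ = e^(−nδ), so x_2 = 24.6 × e^(−2 × 1.306) = 24.6 × 0.07338 = 1.805 mm.

1.81 mm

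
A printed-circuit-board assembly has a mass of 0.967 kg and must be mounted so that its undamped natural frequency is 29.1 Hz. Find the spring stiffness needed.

ω_n = 2πf_n = 2π × 29.1 = 182.8 rad/s.
k = m·ω_n² = 0.967 × 182.8² = 0.967 × 33430 = 32330 N/m.

32300 N/m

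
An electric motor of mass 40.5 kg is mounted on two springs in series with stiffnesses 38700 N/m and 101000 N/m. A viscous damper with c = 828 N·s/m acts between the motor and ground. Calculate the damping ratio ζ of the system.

0.389

Series springs: 1/k_eq = 1/38700 + 1/101000 = 3.574×10^-5, so k_eq = 27980 N/m.
ω_n = √(k_eq/m) = √(27980/40.5) = 26.28 rad/s.
Critical damping c_c = 2√(k_eq·m) = 2√(27980 × 40.5) = 2129 N·s/m, so ζ = c/c_c = 828/2129 = 0.3889.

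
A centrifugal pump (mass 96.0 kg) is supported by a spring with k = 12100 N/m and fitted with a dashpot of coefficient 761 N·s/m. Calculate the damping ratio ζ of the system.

0.353

ω_n = √(k/m) = √(12100/96.0) = 11.23 rad/s.
Critical damping c_c = 2√(k·m) = 2√(12100 × 96.0) = 2156 N·s/m, so ζ = c/c_c = 761/2156 = 0.3530.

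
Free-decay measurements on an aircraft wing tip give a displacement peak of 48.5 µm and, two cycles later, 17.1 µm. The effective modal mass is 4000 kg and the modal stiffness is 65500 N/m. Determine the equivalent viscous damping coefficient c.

2680 N·s/m

Logarithmic decrement δ = (1/n)·ln(x₀/x_n) = (1/2)·ln(48.5/17.1) = (1/2)·ln(2.836) = 0.5212.
ζ = δ/√(4π² + δ²) = 0.5212/√(39.48 + 0.272) = 0.5212/6.305 = 0.08267.
c = ζ · 2√(km) = 0.08267 × 2√(65500 × 4000) = 0.08267 × 32370 = 2676 N·s/m.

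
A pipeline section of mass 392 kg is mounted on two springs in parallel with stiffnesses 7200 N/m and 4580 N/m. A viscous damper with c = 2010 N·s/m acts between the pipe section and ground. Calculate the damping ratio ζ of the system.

Parallel springs add: k_eq = 7200 + 4580 = 11780 N/m.
ω_n = √(k_eq/m) = √(11780/392) = 5.482 rad/s.
Critical damping c_c = 2√(k_eq·m) = 2√(11780 × 392) = 4298 N·s/m, so ζ = c/c_c = 2010/4298 = 0.4677.

0.468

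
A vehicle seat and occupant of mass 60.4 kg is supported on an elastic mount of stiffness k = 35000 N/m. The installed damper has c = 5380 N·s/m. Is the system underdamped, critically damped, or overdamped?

overdamped

c_c = 2√(k·m) = 2908 N·s/m; ζ = c/c_c = 5380/2908 = 1.85.
Since ζ > 1 the system is overdamped.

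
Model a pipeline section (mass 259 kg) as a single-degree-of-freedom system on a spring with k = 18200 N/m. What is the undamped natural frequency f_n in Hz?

ω_n = √(k/m) = √(18200/259) = √70.27 = 8.383 rad/s.
f_n = ω_n/(2π) = 8.383/6.283 = 1.334 Hz.

1.33 Hz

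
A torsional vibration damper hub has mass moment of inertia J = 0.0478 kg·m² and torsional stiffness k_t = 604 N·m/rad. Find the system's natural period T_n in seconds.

0.0559 s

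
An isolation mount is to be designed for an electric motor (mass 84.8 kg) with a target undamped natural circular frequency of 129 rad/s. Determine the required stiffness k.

1410000 N/m

k = m·ω_n² = 84.8 × 129.0² = 84.8 × 16640 = 1411000 N/m.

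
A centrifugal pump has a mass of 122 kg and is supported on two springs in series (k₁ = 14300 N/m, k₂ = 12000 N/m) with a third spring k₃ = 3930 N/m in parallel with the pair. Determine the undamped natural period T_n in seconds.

Series pair: k_s = k₁k₂/(k₁+k₂) = (14300)(12000)/(14300 + 12000) = 6525 N/m. In parallel with k₃: k_eq = 6525 + 3930 = 10450 N/m.
ω_n = √(k_eq/m) = √(10450/122) = √85.69 = 9.257 rad/s.
T_n = 2π/ω_n = 6.283/9.257 = 0.6787 s.

0.679 s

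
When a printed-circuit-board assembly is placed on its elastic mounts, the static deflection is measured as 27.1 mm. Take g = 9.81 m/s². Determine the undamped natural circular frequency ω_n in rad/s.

19.0 rad/s

ω_n = √(g/δ_st) = √(9.81/0.0271) = √362.0 = 19.03 rad/s.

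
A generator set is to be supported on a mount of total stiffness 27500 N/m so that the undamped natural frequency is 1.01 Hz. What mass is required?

683 kg

ω_n = 2πf_n = 2π × 1.01 = 6.346 rad/s.
m = k/ω_n² = 27500/6.346² = 27500/40.27 = 682.9 kg.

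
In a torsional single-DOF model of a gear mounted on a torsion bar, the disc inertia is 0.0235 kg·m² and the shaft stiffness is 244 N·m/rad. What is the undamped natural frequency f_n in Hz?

ω_n = √(k_t/J) = √(244/0.0235) = √10380 = 101.9 rad/s.
f_n = ω_n/(2π) = 101.9/6.283 = 16.22 Hz.

16.2 Hz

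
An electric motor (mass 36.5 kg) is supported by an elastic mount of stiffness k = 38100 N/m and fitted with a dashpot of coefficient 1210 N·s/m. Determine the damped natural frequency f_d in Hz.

ω_n = √(k/m) = √(38100/36.5) = 32.31 rad/s.
Critical damping c_c = 2√(k·m) = 2√(38100 × 36.5) = 2359 N·s/m, so ζ = c/c_c = 1210/2359 = 0.5130.
ω_d = ω_n√(1 − ζ²) = 32.31 × √(1 − 0.263) = 27.73 rad/s.
f_d = ω_d/(2π) = 4.414 Hz.

4.41 Hz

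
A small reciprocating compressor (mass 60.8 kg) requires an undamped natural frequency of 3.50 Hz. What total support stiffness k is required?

ω_n = 2πf_n = 2π × 3.50 = 21.99 rad/s.
k = m·ω_n² = 60.8 × 21.99² = 60.8 × 483.6 = 29400 N/m.

29400 N/m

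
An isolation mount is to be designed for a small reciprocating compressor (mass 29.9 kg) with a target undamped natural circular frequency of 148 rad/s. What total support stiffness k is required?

655000 N/m

k = m·ω_n² = 29.9 × 148.0² = 29.9 × 21900 = 654900 N/m.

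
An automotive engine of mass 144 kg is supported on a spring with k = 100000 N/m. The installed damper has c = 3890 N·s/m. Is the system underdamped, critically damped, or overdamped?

c_c = 2√(k·m) = 7589 N·s/m; ζ = c/c_c = 3890/7589 = 0.513.
Since ζ < 1 the system is underdamped.

underdamped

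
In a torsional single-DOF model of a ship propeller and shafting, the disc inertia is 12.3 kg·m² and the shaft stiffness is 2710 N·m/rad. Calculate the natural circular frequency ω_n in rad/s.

ω_n = √(k_t/J) = √(2710/12.3) = √220.3 = 14.84 rad/s.

14.8 rad/s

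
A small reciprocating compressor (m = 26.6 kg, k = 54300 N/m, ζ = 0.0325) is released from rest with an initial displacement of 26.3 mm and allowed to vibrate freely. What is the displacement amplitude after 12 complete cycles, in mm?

2.27 mm

Logarithmic decrement δ = 2πζ/√(1 − ζ²) = 2π × 0.03250/√(1 − 0.00106) = 0.2043.
After n cycles, x_n/x₀ = e^(−nδ), so x_12 = 26.3 × e^(−12 × 0.2043) = 26.3 × 0.08614 = 2.266 mm.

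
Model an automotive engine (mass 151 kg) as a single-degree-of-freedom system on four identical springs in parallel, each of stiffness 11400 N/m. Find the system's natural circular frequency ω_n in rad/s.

17.4 rad/s

Parallel springs add: k_eq = 4 × 11400 = 45600 N/m.
ω_n = √(k_eq/m) = √(45600/151) = √302.0 = 17.38 rad/s.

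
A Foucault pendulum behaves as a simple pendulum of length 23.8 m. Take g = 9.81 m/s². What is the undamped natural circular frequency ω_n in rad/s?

For a simple pendulum ω_n = √(g/L) = √(9.81/23.8) = √0.4122 = 0.6420 rad/s.

0.642 rad/s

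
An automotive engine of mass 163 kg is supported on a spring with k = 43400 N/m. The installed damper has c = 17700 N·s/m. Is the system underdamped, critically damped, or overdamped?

overdamped

c_c = 2√(k·m) = 5319 N·s/m; ζ = c/c_c = 17700/5319 = 3.33.
Since ζ > 1 the system is overdamped.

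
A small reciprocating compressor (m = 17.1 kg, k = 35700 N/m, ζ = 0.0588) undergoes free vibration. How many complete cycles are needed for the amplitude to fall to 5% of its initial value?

Logarithmic decrement δ = 2πζ/√(1 − ζ²) = 2π × 0.05880/√(1 − 0.00346) = 0.3701.
x_n/x₀ = e^(−nδ) ≤ 0.05; take ln: n ≥ ln(1/0.05)/δ = 2.996/0.3701 = 8.095.
So 9 complete cycles are required.

9 cycles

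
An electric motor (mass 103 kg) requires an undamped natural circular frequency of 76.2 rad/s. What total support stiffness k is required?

k = m·ω_n² = 103 × 76.20² = 103 × 5806 = 598100 N/m.

598000 N/m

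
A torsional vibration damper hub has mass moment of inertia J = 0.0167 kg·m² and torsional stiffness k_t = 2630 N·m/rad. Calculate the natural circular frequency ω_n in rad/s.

ω_n = √(k_t/J) = √(2630/0.0167) = √157500 = 396.8 rad/s.

397 rad/s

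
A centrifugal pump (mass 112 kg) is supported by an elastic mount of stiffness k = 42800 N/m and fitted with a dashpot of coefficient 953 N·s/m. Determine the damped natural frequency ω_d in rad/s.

ω_n = √(k/m) = √(42800/112) = 19.55 rad/s.
Critical damping c_c = 2√(k·m) = 2√(42800 × 112) = 4379 N·s/m, so ζ = c/c_c = 953/4379 = 0.2176.
ω_d = ω_n√(1 − ζ²) = 19.55 × √(1 − 0.0474) = 19.08 rad/s.

19.1 rad/s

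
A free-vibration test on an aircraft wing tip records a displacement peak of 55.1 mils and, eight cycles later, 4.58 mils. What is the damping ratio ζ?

0.0494

Logarithmic decrement δ = (1/n)·ln(x₀/x_n) = (1/8)·ln(55.1/4.58) = (1/8)·ln(12.03) = 0.3109.
ζ = δ/√(4π² + δ²) = 0.3109/√(39.48 + 0.0967) = 0.3109/6.291 = 0.04943.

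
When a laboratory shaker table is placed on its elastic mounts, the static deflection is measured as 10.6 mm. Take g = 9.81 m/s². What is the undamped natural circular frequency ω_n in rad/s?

30.4 rad/s

ω_n = √(g/δ_st) = √(9.81/0.0106) = √925.5 = 30.42 rad/s.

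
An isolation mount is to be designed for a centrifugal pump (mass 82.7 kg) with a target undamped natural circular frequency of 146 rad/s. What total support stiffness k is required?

1760000 N/m

k = m·ω_n² = 82.7 × 146.0² = 82.7 × 21320 = 1763000 N/m.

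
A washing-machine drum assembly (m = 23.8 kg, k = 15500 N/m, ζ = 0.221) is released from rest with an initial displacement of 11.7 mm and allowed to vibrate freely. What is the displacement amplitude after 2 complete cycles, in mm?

0.678 mm

Logarithmic decrement δ = 2πζ/√(1 − ζ²) = 2π × 0.2210/√(1 − 0.0488) = 1.424.
After n cycles, x_n/x₀ = e^(−nδ), so x_2 = 11.7 × e^(−2 × 1.424) = 11.7 × 0.05798 = 0.6784 mm.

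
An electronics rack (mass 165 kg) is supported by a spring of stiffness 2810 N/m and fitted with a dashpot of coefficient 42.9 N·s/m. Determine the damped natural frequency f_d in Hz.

ω_n = √(k/m) = √(2810/165) = 4.127 rad/s.
Critical damping c_c = 2√(k·m) = 2√(2810 × 165) = 1362 N·s/m, so ζ = c/c_c = 42.9/1362 = 0.03150.
ω_d = ω_n√(1 − ζ²) = 4.127 × √(1 − 0.000992) = 4.125 rad/s.
f_d = ω_d/(2π) = 0.6565 Hz.

0.656 Hz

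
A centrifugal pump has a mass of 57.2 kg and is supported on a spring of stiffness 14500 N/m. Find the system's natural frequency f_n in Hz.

2.53 Hz

ω_n = √(k/m) = √(14500/57.2) = √253.5 = 15.92 rad/s.
f_n = ω_n/(2π) = 15.92/6.283 = 2.534 Hz.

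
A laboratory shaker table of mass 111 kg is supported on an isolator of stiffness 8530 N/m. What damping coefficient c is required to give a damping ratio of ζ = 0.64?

c_c = 2√(k·m) = 2√(8530 × 111) = 1946 N·s/m.
c = ζ·c_c = 0.64 × 1946 = 1246 N·s/m.

1250 N·s/m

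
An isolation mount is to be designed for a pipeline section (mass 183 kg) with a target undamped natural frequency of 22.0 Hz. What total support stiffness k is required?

3500000 N/m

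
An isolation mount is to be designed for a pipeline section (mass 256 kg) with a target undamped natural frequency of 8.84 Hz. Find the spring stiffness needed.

ω_n = 2πf_n = 2π × 8.84 = 55.54 rad/s.
k = m·ω_n² = 256 × 55.54² = 256 × 3085 = 789800 N/m.

790000 N/m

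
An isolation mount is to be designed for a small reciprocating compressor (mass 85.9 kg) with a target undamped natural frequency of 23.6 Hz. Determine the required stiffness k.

1890000 N/m

ω_n = 2πf_n = 2π × 23.6 = 148.3 rad/s.
k = m·ω_n² = 85.9 × 148.3² = 85.9 × 21990 = 1889000 N/m.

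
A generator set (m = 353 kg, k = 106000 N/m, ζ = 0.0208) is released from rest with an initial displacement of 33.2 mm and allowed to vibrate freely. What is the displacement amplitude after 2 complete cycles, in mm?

25.6 mm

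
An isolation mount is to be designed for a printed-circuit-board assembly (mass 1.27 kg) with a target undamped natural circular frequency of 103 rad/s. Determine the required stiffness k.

k = m·ω_n² = 1.27 × 103.0² = 1.27 × 10610 = 13470 N/m.

13500 N/m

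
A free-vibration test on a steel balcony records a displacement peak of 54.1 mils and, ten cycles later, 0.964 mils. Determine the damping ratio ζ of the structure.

Logarithmic decrement δ = (1/n)·ln(x₀/x_n) = (1/10)·ln(54.1/0.964) = (1/10)·ln(56.12) = 0.4027.
ζ = δ/√(4π² + δ²) = 0.4027/√(39.48 + 0.162) = 0.4027/6.296 = 0.06397.

0.0640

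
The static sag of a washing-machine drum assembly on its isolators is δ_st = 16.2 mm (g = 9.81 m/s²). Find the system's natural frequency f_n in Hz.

3.92 Hz

ω_n = √(g/δ_st) = √(9.81/0.0162) = √605.6 = 24.61 rad/s.
f_n = ω_n/(2π) = 24.61/6.283 = 3.916 Hz.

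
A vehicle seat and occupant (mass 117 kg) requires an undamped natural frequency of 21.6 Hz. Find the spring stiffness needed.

2160000 N/m

ω_n = 2πf_n = 2π × 21.6 = 135.7 rad/s.
k = m·ω_n² = 117 × 135.7² = 117 × 18420 = 2155000 N/m.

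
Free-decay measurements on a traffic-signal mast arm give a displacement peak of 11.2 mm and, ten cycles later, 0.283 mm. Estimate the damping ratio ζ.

0.0584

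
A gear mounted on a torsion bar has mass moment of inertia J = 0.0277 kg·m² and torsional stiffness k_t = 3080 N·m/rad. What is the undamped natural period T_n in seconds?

ω_n = √(k_t/J) = √(3080/0.0277) = √111200 = 333.5 rad/s.
T_n = 2π/ω_n = 6.283/333.5 = 0.01884 s.

0.0188 s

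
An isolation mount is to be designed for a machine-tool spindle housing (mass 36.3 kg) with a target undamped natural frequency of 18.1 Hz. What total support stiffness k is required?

469000 N/m

ω_n = 2πf_n = 2π × 18.1 = 113.7 rad/s.
k = m·ω_n² = 36.3 × 113.7² = 36.3 × 12930 = 469500 N/m.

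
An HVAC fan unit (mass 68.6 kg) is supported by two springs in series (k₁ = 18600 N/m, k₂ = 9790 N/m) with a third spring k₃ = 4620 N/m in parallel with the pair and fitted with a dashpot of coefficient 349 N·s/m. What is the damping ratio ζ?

0.201

Series pair: k_s = k₁k₂/(k₁+k₂) = (18600)(9790)/(18600 + 9790) = 6414 N/m. In parallel with k₃: k_eq = 6414 + 4620 = 11030 N/m.
ω_n = √(k_eq/m) = √(11030/68.6) = 12.68 rad/s.
Critical damping c_c = 2√(k_eq·m) = 2√(11030 × 68.6) = 1740 N·s/m, so ζ = c/c_c = 349/1740 = 0.2006.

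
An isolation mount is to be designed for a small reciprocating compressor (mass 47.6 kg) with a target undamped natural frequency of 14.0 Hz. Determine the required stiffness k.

ω_n = 2πf_n = 2π × 14.0 = 87.96 rad/s.
k = m·ω_n² = 47.6 × 87.96² = 47.6 × 7738 = 368300 N/m.

368000 N/m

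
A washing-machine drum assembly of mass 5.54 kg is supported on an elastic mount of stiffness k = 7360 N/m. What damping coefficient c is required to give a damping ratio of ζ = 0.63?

254 N·s/m

c_c = 2√(k·m) = 2√(7360 × 5.54) = 403.9 N·s/m.
c = ζ·c_c = 0.63 × 403.9 = 254.4 N·s/m.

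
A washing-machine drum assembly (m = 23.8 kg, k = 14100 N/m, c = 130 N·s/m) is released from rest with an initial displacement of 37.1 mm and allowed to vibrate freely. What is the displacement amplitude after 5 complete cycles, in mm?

ζ = c/(2√(km)) = 130/(2√(14100 × 23.8)) = 130/1159 = 0.1122.
Logarithmic decrement δ = 2πζ/√(1 − ζ²) = 2π × 0.1122/√(1 − 0.0126) = 0.7095.
After n cycles, x_n/x₀ = e^(−nδ), so x_5 = 37.1 × e^(−5 × 0.7095) = 37.1 × 0.02880 = 1.068 mm.

1.07 mm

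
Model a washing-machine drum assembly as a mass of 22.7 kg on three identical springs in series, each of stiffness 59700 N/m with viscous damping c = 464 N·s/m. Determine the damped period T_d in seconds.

0.226 s

Series springs: 1/k_eq = 3/59700, so k_eq = 59700/3 = 19900 N/m.
ω_n = √(k_eq/m) = √(19900/22.7) = 29.61 rad/s.
Critical damping c_c = 2√(k_eq·m) = 2√(19900 × 22.7) = 1344 N·s/m, so ζ = c/c_c = 464/1344 = 0.3452.
ω_d = ω_n√(1 − ζ²) = 29.61 × √(1 − 0.119) = 27.79 rad/s.
T_d = 2π/ω_d = 0.2261 s.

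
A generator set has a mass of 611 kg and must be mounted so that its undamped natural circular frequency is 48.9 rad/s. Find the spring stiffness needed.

1460000 N/m

k = m·ω_n² = 611 × 48.90² = 611 × 2391 = 1461000 N/m.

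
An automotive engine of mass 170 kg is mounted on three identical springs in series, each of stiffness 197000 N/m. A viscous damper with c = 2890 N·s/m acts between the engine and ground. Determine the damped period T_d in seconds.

0.355 s

Series springs: 1/k_eq = 3/197000, so k_eq = 197000/3 = 65670 N/m.
ω_n = √(k_eq/m) = √(65670/170) = 19.65 rad/s.
Critical damping c_c = 2√(k_eq·m) = 2√(65670 × 170) = 6682 N·s/m, so ζ = c/c_c = 2890/6682 = 0.4325.
ω_d = ω_n√(1 − ζ²) = 19.65 × √(1 − 0.187) = 17.72 rad/s.
T_d = 2π/ω_d = 0.3546 s.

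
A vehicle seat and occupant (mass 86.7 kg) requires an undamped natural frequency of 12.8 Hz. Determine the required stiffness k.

561000 N/m

ω_n = 2πf_n = 2π × 12.8 = 80.42 rad/s.
k = m·ω_n² = 86.7 × 80.42² = 86.7 × 6468 = 560800 N/m.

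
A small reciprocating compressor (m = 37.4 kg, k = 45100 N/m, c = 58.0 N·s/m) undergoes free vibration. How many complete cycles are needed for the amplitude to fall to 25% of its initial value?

ζ = c/(2√(km)) = 58.0/(2√(45100 × 37.4)) = 58.0/2597 = 0.02233.
Logarithmic decrement δ = 2πζ/√(1 − ζ²) = 2π × 0.02233/√(1 − 0.000499) = 0.1403.
x_n/x₀ = e^(−nδ) ≤ 0.25; take ln: n ≥ ln(1/0.25)/δ = 1.386/0.1403 = 9.879.
So 10 complete cycles are required.

10 cycles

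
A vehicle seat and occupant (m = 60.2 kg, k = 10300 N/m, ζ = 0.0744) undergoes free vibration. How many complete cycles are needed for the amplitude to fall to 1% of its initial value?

10 cycles

Logarithmic decrement δ = 2πζ/√(1 − ζ²) = 2π × 0.07440/√(1 − 0.00554) = 0.4688.
x_n/x₀ = e^(−nδ) ≤ 0.01; take ln: n ≥ ln(1/0.01)/δ = 4.605/0.4688 = 9.824.
So 10 complete cycles are required.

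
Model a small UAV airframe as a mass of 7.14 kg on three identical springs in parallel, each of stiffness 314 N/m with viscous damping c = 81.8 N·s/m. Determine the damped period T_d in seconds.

Parallel springs add: k_eq = 3 × 314 = 942.0 N/m.
ω_n = √(k_eq/m) = √(942.0/7.14) = 11.49 rad/s.
Critical damping c_c = 2√(k_eq·m) = 2√(942.0 × 7.14) = 164.0 N·s/m, so ζ = c/c_c = 81.8/164.0 = 0.4987.
ω_d = ω_n√(1 − ζ²) = 11.49 × √(1 − 0.249) = 9.956 rad/s.
T_d = 2π/ω_d = 0.6311 s.

0.631 s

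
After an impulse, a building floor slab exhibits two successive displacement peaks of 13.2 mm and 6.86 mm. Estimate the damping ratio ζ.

Logarithmic decrement δ = (1/n)·ln(x₀/x_n) = (1/1)·ln(13.2/6.86) = (1/1)·ln(1.924) = 0.6545.
ζ = δ/√(4π² + δ²) = 0.6545/√(39.48 + 0.428) = 0.6545/6.317 = 0.1036.

0.104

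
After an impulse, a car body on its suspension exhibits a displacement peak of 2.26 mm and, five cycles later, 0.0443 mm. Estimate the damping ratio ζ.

0.124

Logarithmic decrement δ = (1/n)·ln(x₀/x_n) = (1/5)·ln(2.26/0.0443) = (1/5)·ln(51.02) = 0.7864.
ζ = δ/√(4π² + δ²) = 0.7864/√(39.48 + 0.618) = 0.7864/6.332 = 0.1242.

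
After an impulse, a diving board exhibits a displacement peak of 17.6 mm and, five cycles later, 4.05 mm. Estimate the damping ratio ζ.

0.0467

Logarithmic decrement δ = (1/n)·ln(x₀/x_n) = (1/5)·ln(17.6/4.05) = (1/5)·ln(4.346) = 0.2938.
ζ = δ/√(4π² + δ²) = 0.2938/√(39.48 + 0.0863) = 0.2938/6.290 = 0.04671.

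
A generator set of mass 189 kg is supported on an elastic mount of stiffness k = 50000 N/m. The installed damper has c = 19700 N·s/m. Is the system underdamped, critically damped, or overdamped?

overdamped

c_c = 2√(k·m) = 6148 N·s/m; ζ = c/c_c = 19700/6148 = 3.20.
Since ζ > 1 the system is overdamped.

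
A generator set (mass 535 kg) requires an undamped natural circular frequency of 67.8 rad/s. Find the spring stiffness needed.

2460000 N/m

k = m·ω_n² = 535 × 67.80² = 535 × 4597 = 2459000 N/m.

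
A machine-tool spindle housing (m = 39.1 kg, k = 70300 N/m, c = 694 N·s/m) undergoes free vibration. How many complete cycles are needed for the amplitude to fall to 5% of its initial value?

ζ = c/(2√(km)) = 694/(2√(70300 × 39.1)) = 694/3316 = 0.2093.
Logarithmic decrement δ = 2πζ/√(1 − ζ²) = 2π × 0.2093/√(1 − 0.0438) = 1.345.
x_n/x₀ = e^(−nδ) ≤ 0.05; take ln: n ≥ ln(1/0.05)/δ = 2.996/1.345 = 2.228.
So 3 complete cycles are required.

3 cycles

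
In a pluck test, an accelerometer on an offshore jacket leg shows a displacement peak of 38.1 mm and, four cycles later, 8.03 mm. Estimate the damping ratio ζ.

Logarithmic decrement δ = (1/n)·ln(x₀/x_n) = (1/4)·ln(38.1/8.03) = (1/4)·ln(4.745) = 0.3893.
ζ = δ/√(4π² + δ²) = 0.3893/√(39.48 + 0.152) = 0.3893/6.295 = 0.06183.

0.0618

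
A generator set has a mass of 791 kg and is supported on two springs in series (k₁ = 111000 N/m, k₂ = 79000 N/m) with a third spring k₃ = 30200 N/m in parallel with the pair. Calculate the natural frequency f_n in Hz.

Series pair: k_s = k₁k₂/(k₁+k₂) = (111000)(79000)/(111000 + 79000) = 46150 N/m. In parallel with k₃: k_eq = 46150 + 30200 = 76350 N/m.
ω_n = √(k_eq/m) = √(76350/791) = √96.53 = 9.825 rad/s.
f_n = ω_n/(2π) = 9.825/6.283 = 1.564 Hz.

1.56 Hz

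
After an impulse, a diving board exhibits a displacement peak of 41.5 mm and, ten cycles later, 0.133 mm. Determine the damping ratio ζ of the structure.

0.0910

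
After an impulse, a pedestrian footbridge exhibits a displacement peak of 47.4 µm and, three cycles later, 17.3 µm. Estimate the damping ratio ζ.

0.0534

Logarithmic decrement δ = (1/n)·ln(x₀/x_n) = (1/3)·ln(47.4/17.3) = (1/3)·ln(2.740) = 0.3360.
ζ = δ/√(4π² + δ²) = 0.3360/√(39.48 + 0.113) = 0.3360/6.292 = 0.05340.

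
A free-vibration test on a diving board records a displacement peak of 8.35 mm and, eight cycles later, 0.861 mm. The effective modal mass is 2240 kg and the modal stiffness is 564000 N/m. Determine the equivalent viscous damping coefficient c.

Logarithmic decrement δ = (1/n)·ln(x₀/x_n) = (1/8)·ln(8.35/0.861) = (1/8)·ln(9.698) = 0.2840.
ζ = δ/√(4π² + δ²) = 0.2840/√(39.48 + 0.0807) = 0.2840/6.290 = 0.04515.
c = ζ · 2√(km) = 0.04515 × 2√(564000 × 2240) = 0.04515 × 71090 = 3210 N·s/m.

3210 N·s/m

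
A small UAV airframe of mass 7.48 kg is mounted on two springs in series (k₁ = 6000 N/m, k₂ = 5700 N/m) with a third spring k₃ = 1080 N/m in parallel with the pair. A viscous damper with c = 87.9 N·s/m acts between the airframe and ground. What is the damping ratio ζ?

Series pair: k_s = k₁k₂/(k₁+k₂) = (6000)(5700)/(6000 + 5700) = 2923 N/m. In parallel with k₃: k_eq = 2923 + 1080 = 4003 N/m.
ω_n = √(k_eq/m) = √(4003/7.48) = 23.13 rad/s.
Critical damping c_c = 2√(k_eq·m) = 2√(4003 × 7.48) = 346.1 N·s/m, so ζ = c/c_c = 87.9/346.1 = 0.2540.

0.254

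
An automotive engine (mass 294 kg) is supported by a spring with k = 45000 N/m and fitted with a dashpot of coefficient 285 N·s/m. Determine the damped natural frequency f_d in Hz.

ω_n = √(k/m) = √(45000/294) = 12.37 rad/s.
Critical damping c_c = 2√(k·m) = 2√(45000 × 294) = 7275 N·s/m, so ζ = c/c_c = 285/7275 = 0.03918.
ω_d = ω_n√(1 − ζ²) = 12.37 × √(1 − 0.00153) = 12.36 rad/s.
f_d = ω_d/(2π) = 1.968 Hz.

1.97 Hz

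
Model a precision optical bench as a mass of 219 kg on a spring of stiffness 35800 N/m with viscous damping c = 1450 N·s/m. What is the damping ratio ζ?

ω_n = √(k/m) = √(35800/219) = 12.79 rad/s.
Critical damping c_c = 2√(k·m) = 2√(35800 × 219) = 5600 N·s/m, so ζ = c/c_c = 1450/5600 = 0.2589.

0.259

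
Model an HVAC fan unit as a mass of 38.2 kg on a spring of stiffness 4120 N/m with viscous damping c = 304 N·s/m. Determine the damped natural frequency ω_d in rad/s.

9.59 rad/s

ω_n = √(k/m) = √(4120/38.2) = 10.39 rad/s.
Critical damping c_c = 2√(k·m) = 2√(4120 × 38.2) = 793.4 N·s/m, so ζ = c/c_c = 304/793.4 = 0.3831.
ω_d = ω_n√(1 − ζ²) = 10.39 × √(1 − 0.147) = 9.593 rad/s.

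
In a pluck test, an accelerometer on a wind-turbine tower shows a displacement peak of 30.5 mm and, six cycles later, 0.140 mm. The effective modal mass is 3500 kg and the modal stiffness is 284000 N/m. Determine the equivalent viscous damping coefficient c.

8910 N·s/m

Logarithmic decrement δ = (1/n)·ln(x₀/x_n) = (1/6)·ln(30.5/0.140) = (1/6)·ln(217.9) = 0.8973.
ζ = δ/√(4π² + δ²) = 0.8973/√(39.48 + 0.805) = 0.8973/6.347 = 0.1414.
c = ζ · 2√(km) = 0.1414 × 2√(284000 × 3500) = 0.1414 × 63060 = 8915 N·s/m.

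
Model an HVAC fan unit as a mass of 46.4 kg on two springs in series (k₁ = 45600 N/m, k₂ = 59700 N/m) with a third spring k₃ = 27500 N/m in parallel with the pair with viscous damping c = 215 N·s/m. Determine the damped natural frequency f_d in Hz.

5.38 Hz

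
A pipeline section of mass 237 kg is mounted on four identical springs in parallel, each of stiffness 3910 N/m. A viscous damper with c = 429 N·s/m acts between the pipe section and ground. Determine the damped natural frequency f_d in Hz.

Parallel springs add: k_eq = 4 × 3910 = 15640 N/m.
ω_n = √(k_eq/m) = √(15640/237) = 8.124 rad/s.
Critical damping c_c = 2√(k_eq·m) = 2√(15640 × 237) = 3851 N·s/m, so ζ = c/c_c = 429/3851 = 0.1114.
ω_d = ω_n√(1 − ζ²) = 8.124 × √(1 − 0.0124) = 8.073 rad/s.
f_d = ω_d/(2π) = 1.285 Hz.

1.28 Hz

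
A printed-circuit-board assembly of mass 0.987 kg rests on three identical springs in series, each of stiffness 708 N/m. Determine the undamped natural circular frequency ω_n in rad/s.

Series springs: 1/k_eq = 3/708, so k_eq = 708/3 = 236.0 N/m.
ω_n = √(k_eq/m) = √(236.0/0.987) = √239.1 = 15.46 rad/s.

15.5 rad/s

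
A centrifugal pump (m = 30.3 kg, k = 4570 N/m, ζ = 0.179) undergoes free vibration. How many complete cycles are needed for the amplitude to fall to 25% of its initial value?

Logarithmic decrement δ = 2πζ/√(1 − ζ²) = 2π × 0.1790/√(1 − 0.0320) = 1.143.
x_n/x₀ = e^(−nδ) ≤ 0.25; take ln: n ≥ ln(1/0.25)/δ = 1.386/1.143 = 1.213.
So 2 complete cycles are required.

2 cycles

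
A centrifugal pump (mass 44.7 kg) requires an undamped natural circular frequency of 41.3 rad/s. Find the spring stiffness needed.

76200 N/m

k = m·ω_n² = 44.7 × 41.30² = 44.7 × 1706 = 76240 N/m.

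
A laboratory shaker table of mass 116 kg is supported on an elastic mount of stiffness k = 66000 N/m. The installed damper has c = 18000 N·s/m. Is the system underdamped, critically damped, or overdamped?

overdamped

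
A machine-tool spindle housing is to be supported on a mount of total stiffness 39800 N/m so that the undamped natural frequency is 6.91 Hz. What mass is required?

ω_n = 2πf_n = 2π × 6.91 = 43.42 rad/s.
m = k/ω_n² = 39800/43.42² = 39800/1885 = 21.11 kg.

21.1 kg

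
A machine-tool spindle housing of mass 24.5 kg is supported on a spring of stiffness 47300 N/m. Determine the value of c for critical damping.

c_c = 2√(k·m) = 2√(47300 × 24.5) = 2 × 1076 = 2153 N·s/m.

2150 N·s/m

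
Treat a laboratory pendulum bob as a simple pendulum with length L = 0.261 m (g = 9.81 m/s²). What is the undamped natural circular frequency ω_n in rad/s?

For a simple pendulum ω_n = √(g/L) = √(9.81/0.261) = √37.59 = 6.131 rad/s.

6.13 rad/s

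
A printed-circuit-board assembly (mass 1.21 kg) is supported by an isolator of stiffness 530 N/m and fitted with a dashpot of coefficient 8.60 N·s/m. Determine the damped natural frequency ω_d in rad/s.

20.6 rad/s

ω_n = √(k/m) = √(530.0/1.21) = 20.93 rad/s.
Critical damping c_c = 2√(k·m) = 2√(530.0 × 1.21) = 50.65 N·s/m, so ζ = c/c_c = 8.60/50.65 = 0.1698.
ω_d = ω_n√(1 − ζ²) = 20.93 × √(1 − 0.0288) = 20.62 rad/s.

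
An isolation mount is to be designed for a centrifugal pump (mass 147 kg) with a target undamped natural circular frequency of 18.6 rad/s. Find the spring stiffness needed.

k = m·ω_n² = 147 × 18.60² = 147 × 346.0 = 50860 N/m.

50900 N/m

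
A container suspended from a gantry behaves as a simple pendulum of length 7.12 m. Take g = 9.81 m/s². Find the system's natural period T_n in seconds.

For a simple pendulum ω_n = √(g/L) = √(9.81/7.12) = √1.378 = 1.174 rad/s.
T_n = 2π/ω_n = 6.283/1.174 = 5.353 s.

5.35 s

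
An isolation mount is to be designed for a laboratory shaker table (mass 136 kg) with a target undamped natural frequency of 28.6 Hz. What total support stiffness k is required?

4390000 N/m

ω_n = 2πf_n = 2π × 28.6 = 179.7 rad/s.
k = m·ω_n² = 136 × 179.7² = 136 × 32290 = 4392000 N/m.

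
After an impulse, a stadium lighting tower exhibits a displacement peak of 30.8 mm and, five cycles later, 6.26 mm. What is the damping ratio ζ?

0.0507

Logarithmic decrement δ = (1/n)·ln(x₀/x_n) = (1/5)·ln(30.8/6.26) = (1/5)·ln(4.920) = 0.3187.
ζ = δ/√(4π² + δ²) = 0.3187/√(39.48 + 0.102) = 0.3187/6.291 = 0.05065.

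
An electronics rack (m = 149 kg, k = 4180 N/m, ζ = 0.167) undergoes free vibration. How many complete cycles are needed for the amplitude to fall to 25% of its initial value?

2 cycles

Logarithmic decrement δ = 2πζ/√(1 − ζ²) = 2π × 0.1670/√(1 − 0.0279) = 1.064.
x_n/x₀ = e^(−nδ) ≤ 0.25; take ln: n ≥ ln(1/0.25)/δ = 1.386/1.064 = 1.303.
So 2 complete cycles are required.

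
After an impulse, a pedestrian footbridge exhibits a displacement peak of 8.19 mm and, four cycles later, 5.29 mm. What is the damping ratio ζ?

Logarithmic decrement δ = (1/n)·ln(x₀/x_n) = (1/4)·ln(8.19/5.29) = (1/4)·ln(1.548) = 0.1093.
ζ = δ/√(4π² + δ²) = 0.1093/√(39.48 + 0.0119) = 0.1093/6.284 = 0.01739.

0.0174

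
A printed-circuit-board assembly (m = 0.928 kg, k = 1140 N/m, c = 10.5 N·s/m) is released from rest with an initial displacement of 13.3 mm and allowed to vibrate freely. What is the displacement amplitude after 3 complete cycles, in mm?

0.609 mm

ζ = c/(2√(km)) = 10.5/(2√(1140 × 0.928)) = 10.5/65.05 = 0.1614.
Logarithmic decrement δ = 2πζ/√(1 − ζ²) = 2π × 0.1614/√(1 − 0.0261) = 1.028.
After n cycles, x_n/x₀ = e^(−nδ), so x_3 = 13.3 × e^(−3 × 1.028) = 13.3 × 0.04582 = 0.6095 mm.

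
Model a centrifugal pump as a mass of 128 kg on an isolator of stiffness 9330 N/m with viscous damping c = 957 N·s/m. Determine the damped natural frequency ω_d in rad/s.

ω_n = √(k/m) = √(9330/128) = 8.538 rad/s.
Critical damping c_c = 2√(k·m) = 2√(9330 × 128) = 2186 N·s/m, so ζ = c/c_c = 957/2186 = 0.4379.
ω_d = ω_n√(1 − ζ²) = 8.538 × √(1 − 0.192) = 7.676 rad/s.

7.68 rad/s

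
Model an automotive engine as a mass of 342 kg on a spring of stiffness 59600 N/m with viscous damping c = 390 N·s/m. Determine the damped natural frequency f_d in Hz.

2.10 Hz

ω_n = √(k/m) = √(59600/342) = 13.20 rad/s.
Critical damping c_c = 2√(k·m) = 2√(59600 × 342) = 9030 N·s/m, so ζ = c/c_c = 390/9030 = 0.04319.
ω_d = ω_n√(1 − ζ²) = 13.20 × √(1 − 0.00187) = 13.19 rad/s.
f_d = ω_d/(2π) = 2.099 Hz.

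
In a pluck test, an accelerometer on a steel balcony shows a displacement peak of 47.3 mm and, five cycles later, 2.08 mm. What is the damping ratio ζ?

0.0990

Logarithmic decrement δ = (1/n)·ln(x₀/x_n) = (1/5)·ln(47.3/2.08) = (1/5)·ln(22.74) = 0.6248.
ζ = δ/√(4π² + δ²) = 0.6248/√(39.48 + 0.390) = 0.6248/6.314 = 0.09896.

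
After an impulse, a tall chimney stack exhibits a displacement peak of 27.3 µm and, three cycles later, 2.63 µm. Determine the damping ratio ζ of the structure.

0.123

Logarithmic decrement δ = (1/n)·ln(x₀/x_n) = (1/3)·ln(27.3/2.63) = (1/3)·ln(10.38) = 0.7800.
ζ = δ/√(4π² + δ²) = 0.7800/√(39.48 + 0.608) = 0.7800/6.331 = 0.1232.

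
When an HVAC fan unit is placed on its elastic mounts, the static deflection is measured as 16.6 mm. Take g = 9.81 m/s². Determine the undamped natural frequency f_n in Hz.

3.87 Hz

ω_n = √(g/δ_st) = √(9.81/0.0166) = √591.0 = 24.31 rad/s.
f_n = ω_n/(2π) = 24.31/6.283 = 3.869 Hz.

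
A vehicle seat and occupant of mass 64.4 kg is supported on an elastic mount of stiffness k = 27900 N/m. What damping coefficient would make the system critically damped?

2680 N·s/m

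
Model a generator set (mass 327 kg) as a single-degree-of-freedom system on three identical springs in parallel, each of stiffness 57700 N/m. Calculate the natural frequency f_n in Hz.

3.66 Hz

Parallel springs add: k_eq = 3 × 57700 = 173100 N/m.
ω_n = √(k_eq/m) = √(173100/327) = √529.4 = 23.01 rad/s.
f_n = ω_n/(2π) = 23.01/6.283 = 3.662 Hz.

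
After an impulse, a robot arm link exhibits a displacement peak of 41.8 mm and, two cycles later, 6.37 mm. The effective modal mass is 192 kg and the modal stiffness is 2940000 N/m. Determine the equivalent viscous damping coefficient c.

7040 N·s/m

Logarithmic decrement δ = (1/n)·ln(x₀/x_n) = (1/2)·ln(41.8/6.37) = (1/2)·ln(6.562) = 0.9406.
ζ = δ/√(4π² + δ²) = 0.9406/√(39.48 + 0.885) = 0.9406/6.353 = 0.1481.
c = ζ · 2√(km) = 0.1481 × 2√(2940000 × 192) = 0.1481 × 47520 = 7035 N·s/m.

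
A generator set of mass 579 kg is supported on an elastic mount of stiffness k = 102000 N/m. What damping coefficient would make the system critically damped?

c_c = 2√(k·m) = 2√(102000 × 579) = 2 × 7685 = 15370 N·s/m.

15400 N·s/m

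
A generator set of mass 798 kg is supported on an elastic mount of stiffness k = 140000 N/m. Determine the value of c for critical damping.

c_c = 2√(k·m) = 2√(140000 × 798) = 2 × 10570 = 21140 N·s/m.

21100 N·s/m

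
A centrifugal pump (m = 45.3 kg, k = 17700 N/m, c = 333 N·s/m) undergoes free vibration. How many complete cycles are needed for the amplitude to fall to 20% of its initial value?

2 cycles

ζ = c/(2√(km)) = 333/(2√(17700 × 45.3)) = 333/1791 = 0.1859.
Logarithmic decrement δ = 2πζ/√(1 − ζ²) = 2π × 0.1859/√(1 − 0.0346) = 1.189.
x_n/x₀ = e^(−nδ) ≤ 0.2; take ln: n ≥ ln(1/0.2)/δ = 1.609/1.189 = 1.354.
So 2 complete cycles are required.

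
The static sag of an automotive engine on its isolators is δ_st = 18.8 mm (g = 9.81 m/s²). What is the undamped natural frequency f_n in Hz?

ω_n = √(g/δ_st) = √(9.81/0.0188) = √521.8 = 22.84 rad/s.
f_n = ω_n/(2π) = 22.84/6.283 = 3.636 Hz.

3.64 Hz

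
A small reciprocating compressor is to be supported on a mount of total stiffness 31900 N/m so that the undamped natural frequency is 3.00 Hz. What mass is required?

89.8 kg

ω_n = 2πf_n = 2π × 3.00 = 18.85 rad/s.
m = k/ω_n² = 31900/18.85² = 31900/355.3 = 89.78 kg.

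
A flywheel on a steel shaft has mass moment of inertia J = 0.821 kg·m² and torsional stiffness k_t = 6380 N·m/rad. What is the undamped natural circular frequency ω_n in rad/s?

88.2 rad/s

ω_n = √(k_t/J) = √(6380/0.821) = √7771 = 88.15 rad/s.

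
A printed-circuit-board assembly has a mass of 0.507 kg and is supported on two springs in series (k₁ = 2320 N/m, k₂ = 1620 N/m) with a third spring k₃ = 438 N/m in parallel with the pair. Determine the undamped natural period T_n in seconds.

0.120 s

Series pair: k_s = k₁k₂/(k₁+k₂) = (2320)(1620)/(2320 + 1620) = 953.9 N/m. In parallel with k₃: k_eq = 953.9 + 438 = 1392 N/m.
ω_n = √(k_eq/m) = √(1392/0.507) = √2745 = 52.40 rad/s.
T_n = 2π/ω_n = 6.283/52.40 = 0.1199 s.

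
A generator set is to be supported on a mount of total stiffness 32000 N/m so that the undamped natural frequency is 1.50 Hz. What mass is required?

ω_n = 2πf_n = 2π × 1.50 = 9.425 rad/s.
m = k/ω_n² = 32000/9.425² = 32000/88.83 = 360.3 kg.

360 kg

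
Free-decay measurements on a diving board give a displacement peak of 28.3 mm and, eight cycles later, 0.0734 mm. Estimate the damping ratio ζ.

0.118

Logarithmic decrement δ = (1/n)·ln(x₀/x_n) = (1/8)·ln(28.3/0.0734) = (1/8)·ln(385.6) = 0.7443.
ζ = δ/√(4π² + δ²) = 0.7443/√(39.48 + 0.554) = 0.7443/6.327 = 0.1176.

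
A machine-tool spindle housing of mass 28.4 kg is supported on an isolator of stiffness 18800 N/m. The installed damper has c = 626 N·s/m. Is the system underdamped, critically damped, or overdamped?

c_c = 2√(k·m) = 1461 N·s/m; ζ = c/c_c = 626/1461 = 0.428.
Since ζ < 1 the system is underdamped.

underdamped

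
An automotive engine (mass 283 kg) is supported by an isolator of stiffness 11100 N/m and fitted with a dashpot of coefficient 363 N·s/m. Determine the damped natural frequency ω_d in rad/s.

6.23 rad/s

ω_n = √(k/m) = √(11100/283) = 6.263 rad/s.
Critical damping c_c = 2√(k·m) = 2√(11100 × 283) = 3545 N·s/m, so ζ = c/c_c = 363/3545 = 0.1024.
ω_d = ω_n√(1 − ζ²) = 6.263 × √(1 − 0.0105) = 6.230 rad/s.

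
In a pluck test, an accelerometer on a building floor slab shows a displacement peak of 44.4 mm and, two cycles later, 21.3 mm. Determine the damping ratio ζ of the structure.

Logarithmic decrement δ = (1/n)·ln(x₀/x_n) = (1/2)·ln(44.4/21.3) = (1/2)·ln(2.085) = 0.3673.
ζ = δ/√(4π² + δ²) = 0.3673/√(39.48 + 0.135) = 0.3673/6.294 = 0.05835.

0.0584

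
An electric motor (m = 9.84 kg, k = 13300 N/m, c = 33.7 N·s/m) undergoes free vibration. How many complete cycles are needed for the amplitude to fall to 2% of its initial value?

14 cycles

ζ = c/(2√(km)) = 33.7/(2√(13300 × 9.84)) = 33.7/723.5 = 0.04658.
Logarithmic decrement δ = 2πζ/√(1 − ζ²) = 2π × 0.04658/√(1 − 0.00217) = 0.2930.
x_n/x₀ = e^(−nδ) ≤ 0.02; take ln: n ≥ ln(1/0.02)/δ = 3.912/0.2930 = 13.35.
So 14 complete cycles are required.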